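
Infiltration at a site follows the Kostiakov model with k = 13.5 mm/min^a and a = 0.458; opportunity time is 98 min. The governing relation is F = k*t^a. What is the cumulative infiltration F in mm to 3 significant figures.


F = 13.5 * 98^0.458 = 110 mm
Therefore the cumulative infiltration F = 110 mm.


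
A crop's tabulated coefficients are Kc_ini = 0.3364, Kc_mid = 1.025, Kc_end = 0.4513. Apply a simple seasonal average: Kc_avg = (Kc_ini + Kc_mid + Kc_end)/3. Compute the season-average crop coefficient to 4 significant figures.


Kc_avg = (0.3364 + 1.025 + 0.4513)/3 = 0.6042
Therefore the season-average crop coefficient = 0.6042.


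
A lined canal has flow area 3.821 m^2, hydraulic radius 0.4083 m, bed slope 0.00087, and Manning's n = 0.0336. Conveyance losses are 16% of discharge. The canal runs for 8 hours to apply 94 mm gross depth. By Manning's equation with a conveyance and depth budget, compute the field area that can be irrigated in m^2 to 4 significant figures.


Approach: apply Manning's equation with a conveyance and depth budget, Q = (1/n)*A*R^(2/3)*S^(1/2); Q_field = Q*(1-loss); Area = Q_field*t/(d/1000).
Step 1 — canal discharge (Manning's equation):
  Q = (1/0.0336) * 3.821 * 0.4083^(2/3) * 0.00087^(1/2) = 1.84608 m^3/s
Step 2 — delivered flow: Q_field = 1.84608*(1 - 16/100) = 1.55071 m^3/s
Step 3 — volume delivered: V = 1.55071 * 8*3600 = 44660.3 m^3
Step 4 — area served: A = V / (depth/1000) = 44660.3 / 0.094 = 475100 m^2
Therefore the field area that can be irrigated = 475100 m^2.


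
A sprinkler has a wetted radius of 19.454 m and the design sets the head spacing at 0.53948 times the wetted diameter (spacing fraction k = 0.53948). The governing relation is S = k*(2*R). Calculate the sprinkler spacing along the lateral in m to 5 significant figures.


S = 0.53948 * (2 * 19.454) = 20.990 m
Therefore the sprinkler spacing along the lateral = 20.990 m.


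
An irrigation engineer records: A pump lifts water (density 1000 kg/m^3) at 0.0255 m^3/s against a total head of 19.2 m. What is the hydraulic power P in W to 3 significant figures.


Approach: apply the hydraulic power relation, P = rho*g*Q*H.
P = 1000 * 9.81 * 0.0255 * 19.2 = 4800 W
Therefore the hydraulic power P = 4800 W.


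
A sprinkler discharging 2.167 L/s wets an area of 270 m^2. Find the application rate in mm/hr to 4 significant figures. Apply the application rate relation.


Approach: apply the application rate relation, rate = (Q/A)*3600.
rate = (2.167 / 270) * 3600 = 28.89 mm/hr
Therefore the application rate = 28.89 mm/hr.


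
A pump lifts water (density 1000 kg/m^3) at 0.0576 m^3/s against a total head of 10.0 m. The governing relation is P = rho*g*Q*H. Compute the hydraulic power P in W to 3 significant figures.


P = 1000 * 9.81 * 0.0576 * 10.0 = 5650 W
Therefore the hydraulic power P = 5650 W.


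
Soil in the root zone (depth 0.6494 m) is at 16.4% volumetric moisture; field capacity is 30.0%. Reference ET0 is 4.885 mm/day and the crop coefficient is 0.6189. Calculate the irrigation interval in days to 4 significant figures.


Approach: apply soil-water budget scheduling, SMD = (FC-theta)/100*depth*1000; ETc = ET0*Kc; interval = SMD/ETc.
Step 1 — soil moisture deficit:
  SMD = (30.0 - 16.4)/100 * 0.6494 * 1000 = 88.3184 mm
Step 2 — daily crop ET (ETc = ET0*Kc):
  ETc = 4.885 * 0.6189 = 3.02333 mm/day
Step 3 — irrigation interval (SMD/ETc):
  interval = 88.3184 / 3.02333 = 29.21 days
Therefore the irrigation interval = 29.21 days.


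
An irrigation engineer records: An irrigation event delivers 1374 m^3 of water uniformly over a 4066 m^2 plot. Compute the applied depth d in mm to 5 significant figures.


Approach: apply depth from volume over area, d = (V/A)*1000.
d = (1374 / 4066) * 1000 = 337.92 mm
Therefore the applied depth d = 337.92 mm.


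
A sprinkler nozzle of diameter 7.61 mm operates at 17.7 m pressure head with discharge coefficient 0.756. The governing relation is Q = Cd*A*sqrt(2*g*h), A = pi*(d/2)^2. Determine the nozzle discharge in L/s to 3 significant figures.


A = pi*(7.61e-3/2)^2 = 4.5484e-05 m^2
Q = 0.756 * 4.5484e-05 * sqrt(2*9.81*17.7) * 1000 = 0.641 L/s
Therefore the nozzle discharge = 0.641 L/s.


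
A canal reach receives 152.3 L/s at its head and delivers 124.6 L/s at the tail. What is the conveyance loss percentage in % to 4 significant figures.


Approach: apply the conveyance loss ratio, loss% = ((Q_head - Q_tail)/Q_head)*100.
loss = ((152.3 - 124.6)/152.3)*100 = 18.19 %
Therefore the conveyance loss percentage = 18.19 %.


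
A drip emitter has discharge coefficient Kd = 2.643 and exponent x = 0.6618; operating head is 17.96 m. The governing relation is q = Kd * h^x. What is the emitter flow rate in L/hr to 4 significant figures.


q = 2.643 * 17.96^0.6618 = 17.87 L/hr
Therefore the emitter flow rate = 17.87 L/hr.


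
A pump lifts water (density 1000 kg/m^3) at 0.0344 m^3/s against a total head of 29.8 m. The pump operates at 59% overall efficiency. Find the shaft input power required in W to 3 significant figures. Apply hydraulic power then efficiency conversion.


Approach: apply hydraulic power then efficiency conversion, P = rho*g*Q*H; P_in = P/eta.
Step 1 — hydraulic power (P = rho*g*Q*H):
  P = 1000 * 9.81 * 0.0344 * 29.8 = 10056 W
Step 2 — input power: P_in = P/eta = 10056 / 0.59 = 17000 W
Therefore the shaft input power required = 17000 W.


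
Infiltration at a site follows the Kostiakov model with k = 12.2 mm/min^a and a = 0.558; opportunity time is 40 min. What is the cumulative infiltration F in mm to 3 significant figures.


Approach: apply the Kostiakov infiltration equation, F = k*t^a.
F = 12.2 * 40^0.558 = 95.6 mm
Therefore the cumulative infiltration F = 95.6 mm.


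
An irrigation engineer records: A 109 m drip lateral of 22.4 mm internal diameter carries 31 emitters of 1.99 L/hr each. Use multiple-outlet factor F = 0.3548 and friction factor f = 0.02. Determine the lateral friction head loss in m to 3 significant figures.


Approach: apply Darcy-Weisbach with the multiple-outlet F-factor, Q = n*q/(3600*1000) m^3/s; v = Q/A; hf = F*f*(L/D)*(v^2/(2g)).
Q = 31*1.99/(3600*1000) = 1.7136e-05 m^3/s
A = pi*(22.4e-3/2)^2 = 3.9408e-04 m^2, so v = Q/A = 0.043484 m/s
hf = 0.3548*0.02*(109/0.0224)*(0.043484^2/(2*9.81)) = 0.00333 m
Therefore the lateral friction head loss = 0.00333 m.


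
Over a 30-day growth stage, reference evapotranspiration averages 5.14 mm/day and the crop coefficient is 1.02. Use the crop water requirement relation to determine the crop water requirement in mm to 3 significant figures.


Approach: apply the crop water requirement relation, CWR = ET0 * Kc * days.
CWR = 5.14 * 1.02 * 30 = 157 mm
Therefore the crop water requirement = 157 mm.


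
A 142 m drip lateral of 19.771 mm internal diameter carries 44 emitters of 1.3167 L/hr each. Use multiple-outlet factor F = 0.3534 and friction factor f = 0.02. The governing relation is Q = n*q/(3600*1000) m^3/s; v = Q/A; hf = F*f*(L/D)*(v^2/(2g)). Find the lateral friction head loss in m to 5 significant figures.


Q = 44*1.3167/(3600*1000) = 1.609300e-05 m^3/s
A = pi*(19.771e-3/2)^2 = 3.070062e-04 m^2, so v = Q/A = 0.05241914 m/s
hf = 0.3534*0.02*(142/0.019771)*(0.05241914^2/(2*9.81)) = 0.0071095 m
Therefore the lateral friction head loss = 0.0071095 m.


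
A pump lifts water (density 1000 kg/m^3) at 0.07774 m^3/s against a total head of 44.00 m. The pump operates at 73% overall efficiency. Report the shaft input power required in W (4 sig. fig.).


Approach: apply hydraulic power then efficiency conversion, P = rho*g*Q*H; P_in = P/eta.
Step 1 — hydraulic power (P = rho*g*Q*H):
  P = 1000 * 9.81 * 0.07774 * 44.00 = 33555.7 W
Step 2 — input power: P_in = P/eta = 33555.7 / 0.73 = 45970 W
Therefore the shaft input power required = 45970 W.


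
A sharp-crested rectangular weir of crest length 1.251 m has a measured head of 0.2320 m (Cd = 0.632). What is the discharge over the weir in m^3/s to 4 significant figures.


Approach: apply the rectangular weir equation, Q = (2/3)*Cd*L*sqrt(2g)*H^1.5.
Q = (2/3)*0.632*1.251*sqrt(2*9.81)*0.2320^1.5 = 0.2609 m^3/s
Therefore the discharge over the weir = 0.2609 m^3/s.


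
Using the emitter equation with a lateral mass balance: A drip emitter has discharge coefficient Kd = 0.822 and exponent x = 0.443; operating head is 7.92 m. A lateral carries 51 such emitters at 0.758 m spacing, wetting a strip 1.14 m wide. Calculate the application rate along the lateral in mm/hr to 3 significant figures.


Approach: apply the emitter equation with a lateral mass balance, q = Kd*h^x; Q = n*q; rate = Q/(n*spacing*width).
Step 1 — single emitter flow (q = Kd*h^x):
  q = 0.822 * 7.92^0.443 = 2.0559 L/hr
Step 2 — total lateral flow: Q = 51 * 2.0559 = 104.85 L/hr
Step 3 — wetted area: A = 51 * 0.758 * 1.14 = 44.070 m^2
Step 4 — application rate: Q/A = 104.85/44.070 = 2.38 mm/hr
Therefore the application rate along the lateral = 2.38 mm/hr.


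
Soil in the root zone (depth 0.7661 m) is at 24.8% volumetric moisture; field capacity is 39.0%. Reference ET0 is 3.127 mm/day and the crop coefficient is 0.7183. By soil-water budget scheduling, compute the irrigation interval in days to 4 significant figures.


Approach: apply soil-water budget scheduling, SMD = (FC-theta)/100*depth*1000; ETc = ET0*Kc; interval = SMD/ETc.
Step 1 — soil moisture deficit:
  SMD = (39.0 - 24.8)/100 * 0.7661 * 1000 = 108.786 mm
Step 2 — daily crop ET (ETc = ET0*Kc):
  ETc = 3.127 * 0.7183 = 2.24612 mm/day
Step 3 — irrigation interval (SMD/ETc):
  interval = 108.786 / 2.24612 = 48.43 days
Therefore the irrigation interval = 48.43 days.


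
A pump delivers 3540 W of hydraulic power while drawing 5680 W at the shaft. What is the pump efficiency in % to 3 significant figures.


Approach: apply the efficiency ratio, eta = (P_out/P_in)*100.
eta = (3540 / 5680) * 100 = 62.3 %
Therefore the pump efficiency = 62.3 %.


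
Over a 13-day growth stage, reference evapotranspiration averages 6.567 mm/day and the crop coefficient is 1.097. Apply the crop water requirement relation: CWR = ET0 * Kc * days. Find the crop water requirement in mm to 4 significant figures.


CWR = 6.567 * 1.097 * 13 = 93.65 mm
Therefore the crop water requirement = 93.65 mm.


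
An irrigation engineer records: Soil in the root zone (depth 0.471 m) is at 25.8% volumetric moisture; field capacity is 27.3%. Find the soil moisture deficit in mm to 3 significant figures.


Approach: apply the soil moisture deficit relation, SMD = (FC - theta)/100 * depth * 1000.
SMD = (27.3 - 25.8)/100 * 0.471 * 1000 = 7.06 mm
Therefore the soil moisture deficit = 7.06 mm.


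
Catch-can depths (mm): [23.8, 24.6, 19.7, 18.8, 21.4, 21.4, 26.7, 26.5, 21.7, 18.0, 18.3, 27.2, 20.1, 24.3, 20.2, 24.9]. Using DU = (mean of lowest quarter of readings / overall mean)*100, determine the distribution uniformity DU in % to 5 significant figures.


sorted lowest 4 of 16: [18.0, 18.3, 18.8, 19.7] -> mean = 18.70000 mm
overall mean = 22.35000 mm
DU = (18.70000/22.35000)*100 = 83.669 %
Therefore the distribution uniformity DU = 83.669 %.


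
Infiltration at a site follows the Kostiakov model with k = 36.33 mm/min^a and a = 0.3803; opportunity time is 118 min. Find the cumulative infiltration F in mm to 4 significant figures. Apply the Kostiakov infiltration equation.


Approach: apply the Kostiakov infiltration equation, F = k*t^a.
F = 36.33 * 118^0.3803 = 222.9 mm
Therefore the cumulative infiltration F = 222.9 mm.


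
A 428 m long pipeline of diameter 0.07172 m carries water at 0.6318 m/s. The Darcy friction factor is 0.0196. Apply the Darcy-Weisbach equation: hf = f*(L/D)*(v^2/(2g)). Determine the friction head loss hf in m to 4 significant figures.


hf = 0.0196 * (428/0.07172) * (0.6318^2 / (2*9.81))
hf = 2.380 m
Therefore the friction head loss hf = 2.380 m.


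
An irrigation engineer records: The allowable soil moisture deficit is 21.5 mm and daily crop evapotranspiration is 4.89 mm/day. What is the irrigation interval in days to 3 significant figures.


Approach: apply the irrigation interval relation, interval = SMD / ETc.
interval = 21.5 / 4.89 = 4.40 days
Therefore the irrigation interval = 4.40 days.


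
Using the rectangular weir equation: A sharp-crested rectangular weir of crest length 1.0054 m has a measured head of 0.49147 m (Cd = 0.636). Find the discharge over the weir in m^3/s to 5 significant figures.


Approach: apply the rectangular weir equation, Q = (2/3)*Cd*L*sqrt(2g)*H^1.5.
Q = (2/3)*0.636*1.0054*sqrt(2*9.81)*0.49147^1.5 = 0.65058 m^3/s
Therefore the discharge over the weir = 0.65058 m^3/s.


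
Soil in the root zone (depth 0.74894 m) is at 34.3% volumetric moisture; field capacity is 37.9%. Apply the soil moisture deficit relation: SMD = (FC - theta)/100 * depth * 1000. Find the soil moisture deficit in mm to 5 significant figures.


SMD = (37.9 - 34.3)/100 * 0.74894 * 1000 = 26.962 mm
Therefore the soil moisture deficit = 26.962 mm.


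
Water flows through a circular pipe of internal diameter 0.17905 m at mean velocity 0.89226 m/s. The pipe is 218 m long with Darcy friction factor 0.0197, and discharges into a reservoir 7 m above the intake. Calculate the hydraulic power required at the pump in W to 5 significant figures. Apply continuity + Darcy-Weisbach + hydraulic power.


Approach: apply continuity + Darcy-Weisbach + hydraulic power, Q = A*v; hf = f*(L/D)*(v^2/(2g)); H = static + hf; P = rho*g*Q*H.
Step 1 — flow rate (continuity, Q = A*v):
  A = pi*(0.17905/2)^2 = 0.02517900 m^2
  Q = 0.02517900 * 0.89226 = 0.02246622 m^3/s
Step 2 — friction head loss (Darcy-Weisbach):
  hf = 0.0197 * (218/0.17905) * (0.89226^2 / (2*9.81))
  hf = 0.9732675 m
Step 3 — total head: H = 7 + 0.9732675 = 7.973268 m
Step 4 — hydraulic power (P = rho*g*Q*H):
  P = 1000 * 9.81 * 0.02246622 * 7.973268 = 1757.3 W
Therefore the hydraulic power required at the pump = 1757.3 W.


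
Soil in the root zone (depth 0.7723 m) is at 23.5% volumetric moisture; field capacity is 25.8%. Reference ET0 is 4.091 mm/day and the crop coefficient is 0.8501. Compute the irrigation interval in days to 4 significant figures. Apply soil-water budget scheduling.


Approach: apply soil-water budget scheduling, SMD = (FC-theta)/100*depth*1000; ETc = ET0*Kc; interval = SMD/ETc.
Step 1 — soil moisture deficit:
  SMD = (25.8 - 23.5)/100 * 0.7723 * 1000 = 17.7629 mm
Step 2 — daily crop ET (ETc = ET0*Kc):
  ETc = 4.091 * 0.8501 = 3.47776 mm/day
Step 3 — irrigation interval (SMD/ETc):
  interval = 17.7629 / 3.47776 = 5.108 days
Therefore the irrigation interval = 5.108 days.


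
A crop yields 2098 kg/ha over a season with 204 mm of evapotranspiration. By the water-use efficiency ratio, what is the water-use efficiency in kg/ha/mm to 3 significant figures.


Approach: apply the water-use efficiency ratio, WUE = yield/ET.
WUE = 2098 / 204 = 10.3 kg/ha/mm
Therefore the water-use efficiency = 10.3 kg/ha/mm.


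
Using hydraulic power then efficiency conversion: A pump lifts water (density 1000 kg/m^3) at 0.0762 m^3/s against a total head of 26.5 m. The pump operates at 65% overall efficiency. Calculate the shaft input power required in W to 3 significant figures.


Approach: apply hydraulic power then efficiency conversion, P = rho*g*Q*H; P_in = P/eta.
Step 1 — hydraulic power (P = rho*g*Q*H):
  P = 1000 * 9.81 * 0.0762 * 26.5 = 19809 W
Step 2 — input power: P_in = P/eta = 19809 / 0.65 = 30500 W
Therefore the shaft input power required = 30500 W.


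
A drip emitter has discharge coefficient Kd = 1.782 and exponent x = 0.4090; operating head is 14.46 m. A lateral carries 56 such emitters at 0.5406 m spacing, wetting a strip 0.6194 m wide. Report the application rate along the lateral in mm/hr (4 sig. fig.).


Approach: apply the emitter equation with a lateral mass balance, q = Kd*h^x; Q = n*q; rate = Q/(n*spacing*width).
Step 1 — single emitter flow (q = Kd*h^x):
  q = 1.782 * 14.46^0.4090 = 5.31394 L/hr
Step 2 — total lateral flow: Q = 56 * 5.31394 = 297.581 L/hr
Step 3 — wetted area: A = 56 * 0.5406 * 0.6194 = 18.7515 m^2
Step 4 — application rate: Q/A = 297.581/18.7515 = 15.87 mm/hr
Therefore the application rate along the lateral = 15.87 mm/hr.


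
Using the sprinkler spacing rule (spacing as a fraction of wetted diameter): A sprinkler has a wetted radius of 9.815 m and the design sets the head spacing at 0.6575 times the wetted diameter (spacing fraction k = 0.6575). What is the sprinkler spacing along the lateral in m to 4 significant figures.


Approach: apply the sprinkler spacing rule (spacing as a fraction of wetted diameter), S = k*(2*R).
S = 0.6575 * (2 * 9.815) = 12.91 m
Therefore the sprinkler spacing along the lateral = 12.91 m.


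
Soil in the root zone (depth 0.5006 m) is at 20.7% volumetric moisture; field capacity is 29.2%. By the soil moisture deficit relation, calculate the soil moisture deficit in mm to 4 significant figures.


Approach: apply the soil moisture deficit relation, SMD = (FC - theta)/100 * depth * 1000.
SMD = (29.2 - 20.7)/100 * 0.5006 * 1000 = 42.55 mm
Therefore the soil moisture deficit = 42.55 mm.


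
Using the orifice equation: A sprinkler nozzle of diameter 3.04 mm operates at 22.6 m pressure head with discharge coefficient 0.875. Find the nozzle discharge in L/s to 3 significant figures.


Approach: apply the orifice equation, Q = Cd*A*sqrt(2*g*h), A = pi*(d/2)^2.
A = pi*(3.04e-3/2)^2 = 7.2583e-06 m^2
Q = 0.875 * 7.2583e-06 * sqrt(2*9.81*22.6) * 1000 = 0.134 L/s
Therefore the nozzle discharge = 0.134 L/s.


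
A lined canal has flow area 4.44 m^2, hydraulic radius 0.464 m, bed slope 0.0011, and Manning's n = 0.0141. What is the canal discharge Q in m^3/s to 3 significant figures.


Approach: apply Manning's equation, Q = (1/n)*A*R^(2/3)*S^(1/2).
Q = (1/0.0141) * 4.44 * 0.464^(2/3) * 0.0011^(1/2) = 6.26 m^3/s
Therefore the canal discharge Q = 6.26 m^3/s.


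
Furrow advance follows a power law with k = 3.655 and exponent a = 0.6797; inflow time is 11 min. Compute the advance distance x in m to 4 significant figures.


Approach: apply the power-law advance function, x = k*t^a.
x = 3.655 * 11^0.6797 = 18.65 m
Therefore the advance distance x = 18.65 m.


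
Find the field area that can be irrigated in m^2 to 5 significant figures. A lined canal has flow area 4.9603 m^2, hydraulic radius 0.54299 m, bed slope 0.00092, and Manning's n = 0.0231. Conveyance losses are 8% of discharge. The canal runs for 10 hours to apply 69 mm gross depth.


Approach: apply Manning's equation with a conveyance and depth budget, Q = (1/n)*A*R^(2/3)*S^(1/2); Q_field = Q*(1-loss); Area = Q_field*t/(d/1000).
Step 1 — canal discharge (Manning's equation):
  Q = (1/0.0231) * 4.9603 * 0.54299^(2/3) * 0.00092^(1/2) = 4.334953 m^3/s
Step 2 — delivered flow: Q_field = 4.334953*(1 - 8/100) = 3.988157 m^3/s
Step 3 — volume delivered: V = 3.988157 * 10*3600 = 143573.7 m^3
Step 4 — area served: A = V / (depth/1000) = 143573.7 / 0.069 = 2080800 m^2
Therefore the field area that can be irrigated = 2080800 m^2.


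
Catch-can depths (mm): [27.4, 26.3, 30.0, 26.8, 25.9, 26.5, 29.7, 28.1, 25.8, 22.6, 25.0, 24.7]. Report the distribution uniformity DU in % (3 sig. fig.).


Approach: apply the low-quarter distribution uniformity, DU = (mean of lowest quarter of readings / overall mean)*100.
sorted lowest 3 of 12: [22.6, 24.7, 25.0] -> mean = 24.100 mm
overall mean = 26.567 mm
DU = (24.100/26.567)*100 = 90.7 %
Therefore the distribution uniformity DU = 90.7 %.


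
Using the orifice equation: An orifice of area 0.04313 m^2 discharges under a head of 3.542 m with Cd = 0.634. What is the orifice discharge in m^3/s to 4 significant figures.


Approach: apply the orifice equation, Q = Cd*A*sqrt(2*g*h).
Q = 0.634 * 0.04313 * sqrt(2*9.81*3.542) = 0.2280 m^3/s
Therefore the orifice discharge = 0.2280 m^3/s.


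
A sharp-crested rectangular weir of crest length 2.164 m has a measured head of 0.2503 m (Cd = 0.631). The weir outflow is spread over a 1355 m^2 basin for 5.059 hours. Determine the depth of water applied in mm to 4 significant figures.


Approach: apply the rectangular weir equation with a volume-to-depth conversion, Q = (2/3)*Cd*L*sqrt(2g)*H^1.5; d = Q*t/A * 1000.
Step 1 — weir discharge:
  Q = (2/3)*0.631*2.164*sqrt(2*9.81)*0.2503^1.5 = 0.504936 m^3/s
Step 2 — volume: V = 0.504936 * 5.059*3600 = 9196.09 m^3
Step 3 — depth: d = V/A * 1000 = 9196.09/1355 * 1000 = 6787 mm
Therefore the depth of water applied = 6787 mm.


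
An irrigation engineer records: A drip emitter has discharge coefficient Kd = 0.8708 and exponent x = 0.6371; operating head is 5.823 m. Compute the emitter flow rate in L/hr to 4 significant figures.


Approach: apply the emitter characteristic equation, q = Kd * h^x.
q = 0.8708 * 5.823^0.6371 = 2.675 L/hr
Therefore the emitter flow rate = 2.675 L/hr.


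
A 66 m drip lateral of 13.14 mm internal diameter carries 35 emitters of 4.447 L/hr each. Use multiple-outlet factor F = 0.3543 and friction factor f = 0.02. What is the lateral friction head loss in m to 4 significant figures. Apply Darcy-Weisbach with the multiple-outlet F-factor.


Approach: apply Darcy-Weisbach with the multiple-outlet F-factor, Q = n*q/(3600*1000) m^3/s; v = Q/A; hf = F*f*(L/D)*(v^2/(2g)).
Q = 35*4.447/(3600*1000) = 4.32347e-05 m^3/s
A = pi*(13.14e-3/2)^2 = 1.35607e-04 m^2, so v = Q/A = 0.318825 m/s
hf = 0.3543*0.02*(66/0.01314)*(0.318825^2/(2*9.81)) = 0.1844 m
Therefore the lateral friction head loss = 0.1844 m.


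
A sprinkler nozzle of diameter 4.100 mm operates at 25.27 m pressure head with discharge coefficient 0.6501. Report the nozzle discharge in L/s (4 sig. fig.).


Approach: apply the orifice equation, Q = Cd*A*sqrt(2*g*h), A = pi*(d/2)^2.
A = pi*(4.100e-3/2)^2 = 1.32025e-05 m^2
Q = 0.6501 * 1.32025e-05 * sqrt(2*9.81*25.27) * 1000 = 0.1911 L/s
Therefore the nozzle discharge = 0.1911 L/s.


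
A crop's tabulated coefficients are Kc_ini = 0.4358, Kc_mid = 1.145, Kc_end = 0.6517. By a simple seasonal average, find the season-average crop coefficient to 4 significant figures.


Approach: apply a simple seasonal average, Kc_avg = (Kc_ini + Kc_mid + Kc_end)/3.
Kc_avg = (0.4358 + 1.145 + 0.6517)/3 = 0.7442
Therefore the season-average crop coefficient = 0.7442.


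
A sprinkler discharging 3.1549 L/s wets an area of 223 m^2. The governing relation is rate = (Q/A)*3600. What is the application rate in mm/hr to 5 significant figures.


rate = (3.1549 / 223) * 3600 = 50.931 mm/hr
Therefore the application rate = 50.931 mm/hr.


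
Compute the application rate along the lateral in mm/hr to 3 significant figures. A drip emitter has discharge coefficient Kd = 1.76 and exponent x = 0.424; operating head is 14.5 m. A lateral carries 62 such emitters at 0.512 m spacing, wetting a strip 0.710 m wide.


Approach: apply the emitter equation with a lateral mass balance, q = Kd*h^x; Q = n*q; rate = Q/(n*spacing*width).
Step 1 — single emitter flow (q = Kd*h^x):
  q = 1.76 * 14.5^0.424 = 5.4693 L/hr
Step 2 — total lateral flow: Q = 62 * 5.4693 = 339.10 L/hr
Step 3 — wetted area: A = 62 * 0.512 * 0.710 = 22.538 m^2
Step 4 — application rate: Q/A = 339.10/22.538 = 15.0 mm/hr
Therefore the application rate along the lateral = 15.0 mm/hr.


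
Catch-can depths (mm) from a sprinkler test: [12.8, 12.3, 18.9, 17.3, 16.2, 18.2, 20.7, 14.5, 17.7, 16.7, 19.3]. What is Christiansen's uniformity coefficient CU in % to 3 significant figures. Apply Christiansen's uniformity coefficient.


Approach: apply Christiansen's uniformity coefficient, CU = (1 - mean_abs_deviation/mean)*100.
mean = 16.782 mm
mean |d_i - mean| = 2.0744 mm
CU = (1 - 2.0744/16.782)*100 = 87.6 %
Therefore Christiansen's uniformity coefficient CU = 87.6 %.


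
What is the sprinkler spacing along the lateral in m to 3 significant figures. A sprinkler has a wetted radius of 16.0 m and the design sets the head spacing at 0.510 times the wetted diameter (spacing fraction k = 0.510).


Approach: apply the sprinkler spacing rule (spacing as a fraction of wetted diameter), S = k*(2*R).
S = 0.510 * (2 * 16.0) = 16.3 m
Therefore the sprinkler spacing along the lateral = 16.3 m.


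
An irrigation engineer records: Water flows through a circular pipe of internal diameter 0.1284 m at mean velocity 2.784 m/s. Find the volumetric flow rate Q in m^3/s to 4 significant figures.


Approach: apply the continuity equation for pipe flow, Q = A * v with A = pi*(D/2)^2.
A = pi*(0.1284/2)^2 = 0.0129485 m^2
Q = 0.0129485 * 2.784 = 0.03605 m^3/s
Therefore the volumetric flow rate Q = 0.03605 m^3/s.


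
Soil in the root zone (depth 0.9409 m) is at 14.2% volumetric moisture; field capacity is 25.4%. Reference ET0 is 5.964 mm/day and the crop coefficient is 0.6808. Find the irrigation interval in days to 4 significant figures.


Approach: apply soil-water budget scheduling, SMD = (FC-theta)/100*depth*1000; ETc = ET0*Kc; interval = SMD/ETc.
Step 1 — soil moisture deficit:
  SMD = (25.4 - 14.2)/100 * 0.9409 * 1000 = 105.381 mm
Step 2 — daily crop ET (ETc = ET0*Kc):
  ETc = 5.964 * 0.6808 = 4.06029 mm/day
Step 3 — irrigation interval (SMD/ETc):
  interval = 105.381 / 4.06029 = 25.95 days
Therefore the irrigation interval = 25.95 days.


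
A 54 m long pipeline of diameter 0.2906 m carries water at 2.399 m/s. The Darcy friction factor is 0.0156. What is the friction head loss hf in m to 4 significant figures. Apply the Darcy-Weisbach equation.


Approach: apply the Darcy-Weisbach equation, hf = f*(L/D)*(v^2/(2g)).
hf = 0.0156 * (54/0.2906) * (2.399^2 / (2*9.81))
hf = 0.8503 m
Therefore the friction head loss hf = 0.8503 m.


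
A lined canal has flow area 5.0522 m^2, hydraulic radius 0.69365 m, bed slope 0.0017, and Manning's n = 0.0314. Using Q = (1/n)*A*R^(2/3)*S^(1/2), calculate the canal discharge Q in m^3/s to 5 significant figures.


Q = (1/0.0314) * 5.0522 * 0.69365^(2/3) * 0.0017^(1/2) = 5.1984 m^3/s
Therefore the canal discharge Q = 5.1984 m^3/s.


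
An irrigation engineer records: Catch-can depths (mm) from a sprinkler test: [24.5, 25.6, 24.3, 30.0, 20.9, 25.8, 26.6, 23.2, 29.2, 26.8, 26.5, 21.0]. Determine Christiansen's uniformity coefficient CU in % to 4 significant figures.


Approach: apply Christiansen's uniformity coefficient, CU = (1 - mean_abs_deviation/mean)*100.
mean = 25.3667 mm
mean |d_i - mean| = 2.15556 mm
CU = (1 - 2.15556/25.3667)*100 = 91.50 %
Therefore Christiansen's uniformity coefficient CU = 91.50 %.


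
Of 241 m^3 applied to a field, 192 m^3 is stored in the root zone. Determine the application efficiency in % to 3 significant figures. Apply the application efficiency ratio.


Approach: apply the application efficiency ratio, Ea = (stored/applied)*100.
Ea = (192/241)*100 = 79.7 %
Therefore the application efficiency = 79.7 %.


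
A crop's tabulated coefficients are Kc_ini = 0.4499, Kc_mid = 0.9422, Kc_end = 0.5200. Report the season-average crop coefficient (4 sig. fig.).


Approach: apply a simple seasonal average, Kc_avg = (Kc_ini + Kc_mid + Kc_end)/3.
Kc_avg = (0.4499 + 0.9422 + 0.5200)/3 = 0.6374
Therefore the season-average crop coefficient = 0.6374.


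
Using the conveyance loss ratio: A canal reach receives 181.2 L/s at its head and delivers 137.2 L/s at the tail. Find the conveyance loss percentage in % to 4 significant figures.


Approach: apply the conveyance loss ratio, loss% = ((Q_head - Q_tail)/Q_head)*100.
loss = ((181.2 - 137.2)/181.2)*100 = 24.28 %
Therefore the conveyance loss percentage = 24.28 %.


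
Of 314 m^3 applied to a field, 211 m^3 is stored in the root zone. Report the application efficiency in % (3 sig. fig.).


Approach: apply the application efficiency ratio, Ea = (stored/applied)*100.
Ea = (211/314)*100 = 67.2 %
Therefore the application efficiency = 67.2 %.


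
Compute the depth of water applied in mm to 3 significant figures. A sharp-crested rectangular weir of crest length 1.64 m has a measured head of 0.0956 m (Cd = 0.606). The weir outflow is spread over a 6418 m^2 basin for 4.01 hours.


Approach: apply the rectangular weir equation with a volume-to-depth conversion, Q = (2/3)*Cd*L*sqrt(2g)*H^1.5; d = Q*t/A * 1000.
Step 1 — weir discharge:
  Q = (2/3)*0.606*1.64*sqrt(2*9.81)*0.0956^1.5 = 0.086748 m^3/s
Step 2 — volume: V = 0.086748 * 4.01*3600 = 1252.3 m^3
Step 3 — depth: d = V/A * 1000 = 1252.3/6418 * 1000 = 195 mm
Therefore the depth of water applied = 195 mm.


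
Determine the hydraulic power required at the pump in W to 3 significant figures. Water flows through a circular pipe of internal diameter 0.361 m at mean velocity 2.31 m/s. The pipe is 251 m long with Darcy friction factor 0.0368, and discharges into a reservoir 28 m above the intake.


Approach: apply continuity + Darcy-Weisbach + hydraulic power, Q = A*v; hf = f*(L/D)*(v^2/(2g)); H = static + hf; P = rho*g*Q*H.
Step 1 — flow rate (continuity, Q = A*v):
  A = pi*(0.361/2)^2 = 0.10235 m^2
  Q = 0.10235 * 2.31 = 0.23644 m^3/s
Step 2 — friction head loss (Darcy-Weisbach):
  hf = 0.0368 * (251/0.361) * (2.31^2 / (2*9.81))
  hf = 6.9589 m
Step 3 — total head: H = 28 + 6.9589 = 34.959 m
Step 4 — hydraulic power (P = rho*g*Q*H):
  P = 1000 * 9.81 * 0.23644 * 34.959 = 81100 W
Therefore the hydraulic power required at the pump = 81100 W.


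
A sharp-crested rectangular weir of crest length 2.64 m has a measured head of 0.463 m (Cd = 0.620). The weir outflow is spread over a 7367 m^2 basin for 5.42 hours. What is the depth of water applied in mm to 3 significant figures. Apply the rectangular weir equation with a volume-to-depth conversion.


Approach: apply the rectangular weir equation with a volume-to-depth conversion, Q = (2/3)*Cd*L*sqrt(2g)*H^1.5; d = Q*t/A * 1000.
Step 1 — weir discharge:
  Q = (2/3)*0.620*2.64*sqrt(2*9.81)*0.463^1.5 = 1.5227 m^3/s
Step 2 — volume: V = 1.5227 * 5.42*3600 = 29712 m^3
Step 3 — depth: d = V/A * 1000 = 29712/7367 * 1000 = 4030 mm
Therefore the depth of water applied = 4030 mm.


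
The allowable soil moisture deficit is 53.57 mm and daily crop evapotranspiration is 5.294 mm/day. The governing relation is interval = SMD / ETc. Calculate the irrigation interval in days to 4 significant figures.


interval = 53.57 / 5.294 = 10.12 days
Therefore the irrigation interval = 10.12 days.


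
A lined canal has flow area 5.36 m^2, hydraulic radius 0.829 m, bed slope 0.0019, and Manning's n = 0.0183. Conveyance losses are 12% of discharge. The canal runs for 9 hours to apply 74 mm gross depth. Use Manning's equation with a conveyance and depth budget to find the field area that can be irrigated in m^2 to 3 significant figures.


Approach: apply Manning's equation with a conveyance and depth budget, Q = (1/n)*A*R^(2/3)*S^(1/2); Q_field = Q*(1-loss); Area = Q_field*t/(d/1000).
Step 1 — canal discharge (Manning's equation):
  Q = (1/0.0183) * 5.36 * 0.829^(2/3) * 0.0019^(1/2) = 11.267 m^3/s
Step 2 — delivered flow: Q_field = 11.267*(1 - 12/100) = 9.9146 m^3/s
Step 3 — volume delivered: V = 9.9146 * 9*3600 = 321230 m^3
Step 4 — area served: A = V / (depth/1000) = 321230 / 0.074 = 4340000 m^2
Therefore the field area that can be irrigated = 4340000 m^2.


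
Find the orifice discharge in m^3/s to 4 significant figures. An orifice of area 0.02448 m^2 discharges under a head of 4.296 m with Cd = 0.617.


Approach: apply the orifice equation, Q = Cd*A*sqrt(2*g*h).
Q = 0.617 * 0.02448 * sqrt(2*9.81*4.296) = 0.1387 m^3/s
Therefore the orifice discharge = 0.1387 m^3/s.


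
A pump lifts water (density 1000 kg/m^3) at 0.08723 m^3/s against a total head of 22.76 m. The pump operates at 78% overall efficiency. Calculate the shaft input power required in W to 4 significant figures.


Approach: apply hydraulic power then efficiency conversion, P = rho*g*Q*H; P_in = P/eta.
Step 1 — hydraulic power (P = rho*g*Q*H):
  P = 1000 * 9.81 * 0.08723 * 22.76 = 19476.3 W
Step 2 — input power: P_in = P/eta = 19476.3 / 0.78 = 24970 W
Therefore the shaft input power required = 24970 W.


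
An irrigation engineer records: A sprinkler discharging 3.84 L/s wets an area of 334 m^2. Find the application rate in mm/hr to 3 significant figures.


Approach: apply the application rate relation, rate = (Q/A)*3600.
rate = (3.84 / 334) * 3600 = 41.4 mm/hr
Therefore the application rate = 41.4 mm/hr.


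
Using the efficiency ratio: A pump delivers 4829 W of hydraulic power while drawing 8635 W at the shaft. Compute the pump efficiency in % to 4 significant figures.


Approach: apply the efficiency ratio, eta = (P_out/P_in)*100.
eta = (4829 / 8635) * 100 = 55.92 %
Therefore the pump efficiency = 55.92 %.


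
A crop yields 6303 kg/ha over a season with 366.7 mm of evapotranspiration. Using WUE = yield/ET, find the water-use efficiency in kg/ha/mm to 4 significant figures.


WUE = 6303 / 366.7 = 17.19 kg/ha/mm
Therefore the water-use efficiency = 17.19 kg/ha/mm.


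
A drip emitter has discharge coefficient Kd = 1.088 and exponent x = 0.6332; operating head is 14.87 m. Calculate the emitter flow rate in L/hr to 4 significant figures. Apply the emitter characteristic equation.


Approach: apply the emitter characteristic equation, q = Kd * h^x.
q = 1.088 * 14.87^0.6332 = 6.011 L/hr
Therefore the emitter flow rate = 6.011 L/hr.


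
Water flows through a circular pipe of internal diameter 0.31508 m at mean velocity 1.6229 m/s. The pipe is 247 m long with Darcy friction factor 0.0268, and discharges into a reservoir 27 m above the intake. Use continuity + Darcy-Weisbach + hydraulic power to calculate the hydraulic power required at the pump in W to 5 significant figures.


Approach: apply continuity + Darcy-Weisbach + hydraulic power, Q = A*v; hf = f*(L/D)*(v^2/(2g)); H = static + hf; P = rho*g*Q*H.
Step 1 — flow rate (continuity, Q = A*v):
  A = pi*(0.31508/2)^2 = 0.07797072 m^2
  Q = 0.07797072 * 1.6229 = 0.1265387 m^3/s
Step 2 — friction head loss (Darcy-Weisbach):
  hf = 0.0268 * (247/0.31508) * (1.6229^2 / (2*9.81))
  hf = 2.820301 m
Step 3 — total head: H = 27 + 2.820301 = 29.82030 m
Step 4 — hydraulic power (P = rho*g*Q*H):
  P = 1000 * 9.81 * 0.1265387 * 29.82030 = 37017 W
Therefore the hydraulic power required at the pump = 37017 W.


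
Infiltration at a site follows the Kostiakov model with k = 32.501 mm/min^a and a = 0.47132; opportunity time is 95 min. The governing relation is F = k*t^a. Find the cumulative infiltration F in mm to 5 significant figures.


F = 32.501 * 95^0.47132 = 278.00 mm
Therefore the cumulative infiltration F = 278.00 mm.


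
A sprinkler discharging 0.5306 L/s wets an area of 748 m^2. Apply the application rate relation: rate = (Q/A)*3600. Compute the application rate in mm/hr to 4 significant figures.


rate = (0.5306 / 748) * 3600 = 2.554 mm/hr
Therefore the application rate = 2.554 mm/hr.


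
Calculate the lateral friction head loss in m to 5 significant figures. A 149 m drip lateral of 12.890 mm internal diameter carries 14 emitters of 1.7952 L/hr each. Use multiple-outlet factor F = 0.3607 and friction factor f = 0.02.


Approach: apply Darcy-Weisbach with the multiple-outlet F-factor, Q = n*q/(3600*1000) m^3/s; v = Q/A; hf = F*f*(L/D)*(v^2/(2g)).
Q = 14*1.7952/(3600*1000) = 6.981333e-06 m^3/s
A = pi*(12.890e-3/2)^2 = 1.304956e-04 m^2, so v = Q/A = 0.05349863 m/s
hf = 0.3607*0.02*(149/0.012890)*(0.05349863^2/(2*9.81)) = 0.012165 m
Therefore the lateral friction head loss = 0.012165 m.


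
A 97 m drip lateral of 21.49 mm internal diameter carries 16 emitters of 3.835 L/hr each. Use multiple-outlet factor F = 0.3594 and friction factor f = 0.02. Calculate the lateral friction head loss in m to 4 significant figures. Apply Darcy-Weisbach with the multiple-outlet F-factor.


Approach: apply Darcy-Weisbach with the multiple-outlet F-factor, Q = n*q/(3600*1000) m^3/s; v = Q/A; hf = F*f*(L/D)*(v^2/(2g)).
Q = 16*3.835/(3600*1000) = 1.70444e-05 m^3/s
A = pi*(21.49e-3/2)^2 = 3.62713e-04 m^2, so v = Q/A = 0.0469916 m/s
hf = 0.3594*0.02*(97/0.02149)*(0.0469916^2/(2*9.81)) = 0.003652 m
Therefore the lateral friction head loss = 0.003652 m.


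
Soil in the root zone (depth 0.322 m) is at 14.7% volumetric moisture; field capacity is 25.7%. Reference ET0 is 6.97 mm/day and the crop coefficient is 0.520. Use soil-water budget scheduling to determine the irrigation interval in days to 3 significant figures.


Approach: apply soil-water budget scheduling, SMD = (FC-theta)/100*depth*1000; ETc = ET0*Kc; interval = SMD/ETc.
Step 1 — soil moisture deficit:
  SMD = (25.7 - 14.7)/100 * 0.322 * 1000 = 35.420 mm
Step 2 — daily crop ET (ETc = ET0*Kc):
  ETc = 6.97 * 0.520 = 3.6244 mm/day
Step 3 — irrigation interval (SMD/ETc):
  interval = 35.420 / 3.6244 = 9.77 days
Therefore the irrigation interval = 9.77 days.


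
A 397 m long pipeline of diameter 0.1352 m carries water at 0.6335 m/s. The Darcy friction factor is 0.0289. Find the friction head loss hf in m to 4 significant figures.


Approach: apply the Darcy-Weisbach equation, hf = f*(L/D)*(v^2/(2g)).
hf = 0.0289 * (397/0.1352) * (0.6335^2 / (2*9.81))
hf = 1.736 m
Therefore the friction head loss hf = 1.736 m.


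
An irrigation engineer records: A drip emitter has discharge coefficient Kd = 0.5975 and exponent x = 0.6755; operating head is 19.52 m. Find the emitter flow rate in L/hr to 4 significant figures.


Approach: apply the emitter characteristic equation, q = Kd * h^x.
q = 0.5975 * 19.52^0.6755 = 4.447 L/hr
Therefore the emitter flow rate = 4.447 L/hr.


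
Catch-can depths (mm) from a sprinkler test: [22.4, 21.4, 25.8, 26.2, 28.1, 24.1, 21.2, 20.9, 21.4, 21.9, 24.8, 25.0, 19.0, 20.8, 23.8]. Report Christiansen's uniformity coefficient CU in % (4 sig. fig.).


Approach: apply Christiansen's uniformity coefficient, CU = (1 - mean_abs_deviation/mean)*100.
mean = 23.1200 mm
mean |d_i - mean| = 2.12800 mm
CU = (1 - 2.12800/23.1200)*100 = 90.80 %
Therefore Christiansen's uniformity coefficient CU = 90.80 %.


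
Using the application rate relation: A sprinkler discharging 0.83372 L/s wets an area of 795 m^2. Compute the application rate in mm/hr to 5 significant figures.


Approach: apply the application rate relation, rate = (Q/A)*3600.
rate = (0.83372 / 795) * 3600 = 3.7753 mm/hr
Therefore the application rate = 3.7753 mm/hr.


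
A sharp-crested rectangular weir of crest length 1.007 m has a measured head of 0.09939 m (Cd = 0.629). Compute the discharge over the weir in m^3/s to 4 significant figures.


Approach: apply the rectangular weir equation, Q = (2/3)*Cd*L*sqrt(2g)*H^1.5.
Q = (2/3)*0.629*1.007*sqrt(2*9.81)*0.09939^1.5 = 0.05861 m^3/s
Therefore the discharge over the weir = 0.05861 m^3/s.


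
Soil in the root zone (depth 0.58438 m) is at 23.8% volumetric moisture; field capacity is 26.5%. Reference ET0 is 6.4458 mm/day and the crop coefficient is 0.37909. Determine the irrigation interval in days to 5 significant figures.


Approach: apply soil-water budget scheduling, SMD = (FC-theta)/100*depth*1000; ETc = ET0*Kc; interval = SMD/ETc.
Step 1 — soil moisture deficit:
  SMD = (26.5 - 23.8)/100 * 0.58438 * 1000 = 15.77826 mm
Step 2 — daily crop ET (ETc = ET0*Kc):
  ETc = 6.4458 * 0.37909 = 2.443538 mm/day
Step 3 — irrigation interval (SMD/ETc):
  interval = 15.77826 / 2.443538 = 6.4571 days
Therefore the irrigation interval = 6.4571 days.


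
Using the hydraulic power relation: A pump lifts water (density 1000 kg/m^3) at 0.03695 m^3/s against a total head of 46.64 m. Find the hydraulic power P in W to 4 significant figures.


Approach: apply the hydraulic power relation, P = rho*g*Q*H.
P = 1000 * 9.81 * 0.03695 * 46.64 = 16910 W
Therefore the hydraulic power P = 16910 W.


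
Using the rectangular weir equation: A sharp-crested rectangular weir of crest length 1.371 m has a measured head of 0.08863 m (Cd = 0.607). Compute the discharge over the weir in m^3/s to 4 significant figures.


Approach: apply the rectangular weir equation, Q = (2/3)*Cd*L*sqrt(2g)*H^1.5.
Q = (2/3)*0.607*1.371*sqrt(2*9.81)*0.08863^1.5 = 0.06484 m^3/s
Therefore the discharge over the weir = 0.06484 m^3/s.
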